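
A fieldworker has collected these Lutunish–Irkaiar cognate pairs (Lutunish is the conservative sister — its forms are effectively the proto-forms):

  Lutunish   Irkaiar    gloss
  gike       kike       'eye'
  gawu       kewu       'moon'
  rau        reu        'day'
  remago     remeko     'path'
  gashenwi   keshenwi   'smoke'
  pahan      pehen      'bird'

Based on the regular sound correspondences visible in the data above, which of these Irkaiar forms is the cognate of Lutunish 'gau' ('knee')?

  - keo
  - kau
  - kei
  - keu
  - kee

keu

gawu ~ kewu, gashenwi ~ keshenwi — Lutunish g corresponds to Irkaiar k word-initially before a back vowel.
rau ~ reu — Lutunish a corresponds to Irkaiar e after a consonant, before a back vowel.
Applying these to Lutunish 'gau':
  gau → kau   (g→k word-initially before a back vowel)
  kau → keu   (a→e after a consonant, before a back vowel)
So the Irkaiar cognate is 'keu'.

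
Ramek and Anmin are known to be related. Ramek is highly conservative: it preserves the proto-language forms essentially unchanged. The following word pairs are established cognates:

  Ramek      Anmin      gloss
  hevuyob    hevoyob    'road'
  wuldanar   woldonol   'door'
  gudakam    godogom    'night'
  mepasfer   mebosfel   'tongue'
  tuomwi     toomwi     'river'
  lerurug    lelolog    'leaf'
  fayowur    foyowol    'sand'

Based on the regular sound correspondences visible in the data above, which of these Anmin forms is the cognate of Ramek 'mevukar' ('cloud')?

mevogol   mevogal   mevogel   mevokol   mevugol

hevuyob ~ hevoyob, wuldanar ~ woldonol — Ramek u corresponds to Anmin o after a consonant, before a consonant other than r, m, n, p, b, f, v.
gudakam ~ godogom — Ramek k corresponds to Anmin g between vowels (before a back vowel).
wuldanar ~ woldonol — Ramek a corresponds to Anmin o after a consonant, before r.
wuldanar ~ woldonol, mepasfer ~ mebosfel — Ramek r corresponds to Anmin l word-finally.
Applying these to Ramek 'mevukar':
  mevukar → mevokar   (u→o after a consonant, before a consonant other than r, m, n, p, b, f, v)
  mevokar → mevogar   (k→g between vowels (before a back vowel))
  mevogar → mevogor   (a→o after a consonant, before r)
  mevogor → mevogol   (r→l word-finally)
So the Anmin cognate is 'mevogol'.

mevogol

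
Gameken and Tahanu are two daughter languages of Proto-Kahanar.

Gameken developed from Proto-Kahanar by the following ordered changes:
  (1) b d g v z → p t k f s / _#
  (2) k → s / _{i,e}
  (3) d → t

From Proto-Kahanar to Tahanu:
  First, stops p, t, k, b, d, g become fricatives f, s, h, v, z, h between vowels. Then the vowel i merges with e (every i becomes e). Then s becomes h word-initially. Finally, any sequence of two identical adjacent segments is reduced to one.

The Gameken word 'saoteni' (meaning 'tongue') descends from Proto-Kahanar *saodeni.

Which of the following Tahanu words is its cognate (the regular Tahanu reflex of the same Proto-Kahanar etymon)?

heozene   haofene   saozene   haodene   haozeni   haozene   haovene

haozene

Tahanu: *saodeni > saozeni > saozene > haozene  (by intervocalic lenition, vowel merger, debuccalisation)
Among the options, 'haozene' alone shows every Tahanu change applied in order.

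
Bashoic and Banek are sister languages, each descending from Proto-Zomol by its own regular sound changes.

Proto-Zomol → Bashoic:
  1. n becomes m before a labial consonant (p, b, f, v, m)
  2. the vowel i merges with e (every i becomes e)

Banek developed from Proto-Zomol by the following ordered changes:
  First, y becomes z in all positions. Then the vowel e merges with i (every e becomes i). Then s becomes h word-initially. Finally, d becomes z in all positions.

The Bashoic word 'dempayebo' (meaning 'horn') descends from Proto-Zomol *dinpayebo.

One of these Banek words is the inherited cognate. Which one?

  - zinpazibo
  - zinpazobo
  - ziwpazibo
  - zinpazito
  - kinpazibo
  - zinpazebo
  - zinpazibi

Banek: start from *dinpayebo.
  rule 1 (unconditioned shift): dinpayebo → dinpazebo
  rule 2 (vowel merger): dinpazebo → dinpazibo
  rule 3: no change — dinpazibo
  rule 4 (unconditioned shift): dinpazibo → zinpazibo
  ⇒ Banek zinpazibo

zinpazibo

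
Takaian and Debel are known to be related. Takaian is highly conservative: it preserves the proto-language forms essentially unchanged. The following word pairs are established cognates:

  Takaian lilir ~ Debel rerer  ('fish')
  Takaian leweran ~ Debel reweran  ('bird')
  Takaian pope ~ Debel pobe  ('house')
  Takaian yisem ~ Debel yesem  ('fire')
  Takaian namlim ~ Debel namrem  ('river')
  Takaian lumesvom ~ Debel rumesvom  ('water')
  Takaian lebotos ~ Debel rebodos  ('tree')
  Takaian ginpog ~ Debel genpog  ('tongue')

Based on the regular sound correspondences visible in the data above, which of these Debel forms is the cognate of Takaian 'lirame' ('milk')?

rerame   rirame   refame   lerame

rerame

lilir ~ rerer — Takaian l corresponds to Debel r word-initially before a front vowel.
lilir ~ rerer — Takaian i corresponds to Debel e after a consonant, before r.
Applying these to Takaian 'lirame':
  lirame → rirame   (l→r word-initially before a front vowel)
  rirame → rerame   (i→e after a consonant, before r)
So the Debel cognate is 'rerame'.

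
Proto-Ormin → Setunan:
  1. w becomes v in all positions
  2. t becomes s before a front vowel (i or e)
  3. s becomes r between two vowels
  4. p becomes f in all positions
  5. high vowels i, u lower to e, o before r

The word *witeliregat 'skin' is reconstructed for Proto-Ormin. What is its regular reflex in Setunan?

vereleregat

Setunan: *witeliregat
  witeliregat → viteliregat   [unconditioned shift]
  viteliregat → viseliregat   [palatalisation]
  viseliregat → vireliregat   [rhotacism]
  vireliregat (rule 4 does not apply)
  vireliregat → vereleregat   [pre-rhotic lowering]
  giving Setunan vereleregat.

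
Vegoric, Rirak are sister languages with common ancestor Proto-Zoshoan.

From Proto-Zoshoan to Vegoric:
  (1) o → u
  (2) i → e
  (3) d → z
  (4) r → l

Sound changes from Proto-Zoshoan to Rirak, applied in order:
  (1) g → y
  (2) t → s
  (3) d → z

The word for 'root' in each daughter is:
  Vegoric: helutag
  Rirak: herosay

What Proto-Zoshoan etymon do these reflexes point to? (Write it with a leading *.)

*herotag

Position 7: Vegoric has g, Rirak has y. Vegoric preserves g here (none of its changes turn any other segment into g), so the proto-segment is *g.
Position 3: Vegoric has l, Rirak has r. Rirak preserves r here (none of its changes turn any other segment into r), so the proto-segment is *r.
Position 4: Vegoric has u, Rirak has o. Rirak preserves o here (none of its changes turn any other segment into o), so the proto-segment is *o.
Continuing position by position gives *herotag; check it forward:
Vegoric: start from *herotag.
  rule 1 (vowel merger): herotag → herutag
  rule 2: no change — herutag
  rule 3: no change — herutag
  rule 4 (unconditioned shift): herutag → helutag
  ⇒ Vegoric helutag
Rirak: start from *herotag.
  rule 1 (unconditioned shift): herotag → herotay
  rule 2 (unconditioned shift): herotay → herosay
  rule 3: no change — herosay
  ⇒ Rirak herosay
Only *herotag yields all of Vegoric helutag, Rirak herosay.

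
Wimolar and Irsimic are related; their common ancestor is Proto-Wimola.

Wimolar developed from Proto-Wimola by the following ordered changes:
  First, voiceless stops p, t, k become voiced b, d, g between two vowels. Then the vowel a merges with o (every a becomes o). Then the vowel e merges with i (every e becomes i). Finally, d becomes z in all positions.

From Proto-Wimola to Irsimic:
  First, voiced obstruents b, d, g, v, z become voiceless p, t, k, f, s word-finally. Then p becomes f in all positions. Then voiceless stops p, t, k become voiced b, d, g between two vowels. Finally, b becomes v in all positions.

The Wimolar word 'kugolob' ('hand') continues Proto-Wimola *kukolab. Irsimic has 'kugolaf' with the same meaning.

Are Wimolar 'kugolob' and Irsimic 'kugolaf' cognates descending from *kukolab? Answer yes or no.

yes

Derive the expected Irsimic reflex of *kukolab:
Irsimic: *kukolab
  kukolab → kukolap   [final devoicing]
  kukolap → kukolaf   [unconditioned shift]
  kukolaf → kugolaf   [intervocalic voicing]
  kugolaf (rule 4 does not apply)
  giving Irsimic kugolaf.
Irsimic 'kugolaf' matches the regular reflex exactly, so the pair is cognate.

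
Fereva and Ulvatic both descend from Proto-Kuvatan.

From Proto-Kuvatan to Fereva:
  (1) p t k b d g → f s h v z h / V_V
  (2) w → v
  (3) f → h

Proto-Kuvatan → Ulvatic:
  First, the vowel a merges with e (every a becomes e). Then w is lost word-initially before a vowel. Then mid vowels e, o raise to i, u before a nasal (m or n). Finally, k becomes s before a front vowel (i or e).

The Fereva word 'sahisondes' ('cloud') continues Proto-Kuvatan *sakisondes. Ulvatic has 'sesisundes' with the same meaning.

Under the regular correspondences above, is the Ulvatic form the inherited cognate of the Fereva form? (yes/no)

yes

Derive the expected Ulvatic reflex of *sakisondes:
Ulvatic: *sakisondes
  sakisondes → sekisondes   [vowel merger]
  sekisondes (rule 2 does not apply)
  sekisondes → sekisundes   [pre-nasal raising]
  sekisundes → sesisundes   [palatalisation]
  giving Ulvatic sesisundes.
Ulvatic 'sesisundes' matches the regular reflex exactly, so the pair is cognate.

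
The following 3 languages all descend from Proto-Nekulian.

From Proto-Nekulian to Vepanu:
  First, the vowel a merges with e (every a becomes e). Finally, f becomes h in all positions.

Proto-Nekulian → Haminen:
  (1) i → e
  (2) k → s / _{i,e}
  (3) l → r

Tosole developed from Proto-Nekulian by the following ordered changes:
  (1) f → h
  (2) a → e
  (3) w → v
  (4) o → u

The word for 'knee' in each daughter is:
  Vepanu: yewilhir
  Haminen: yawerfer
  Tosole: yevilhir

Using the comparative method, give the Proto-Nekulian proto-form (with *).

Position 6: Vepanu has h, Haminen has f, Tosole has h. Haminen preserves f here (none of its changes turn any other segment into f), so the proto-segment is *f.
Position 2: Vepanu has e, Haminen has a, Tosole has e. Haminen preserves a here (none of its changes turn any other segment into a), so the proto-segment is *a.
Verify the candidate proto-form against each daughter:
Vepanu: *yawilfir > yewilfir > yewilhir  (by vowel merger, unconditioned shift)
Haminen: start from *yawilfir.
  rule 1 (vowel merger): yawilfir → yawelfer
  rule 2: no change — yawelfer
  rule 3 (unconditioned shift): yawelfer → yawerfer
  ⇒ Haminen yawerfer
Tosole: *yawilfir
  yawilfir → yawilhir   [unconditioned shift]
  yawilhir → yewilhir   [vowel merger]
  yewilhir → yevilhir   [unconditioned shift]
  yevilhir (rule 4 does not apply)
  giving Tosole yevilhir.
Only *yawilfir yields all of Vepanu yewilhir, Haminen yawerfer, Tosole yevilhir.

*yawilfir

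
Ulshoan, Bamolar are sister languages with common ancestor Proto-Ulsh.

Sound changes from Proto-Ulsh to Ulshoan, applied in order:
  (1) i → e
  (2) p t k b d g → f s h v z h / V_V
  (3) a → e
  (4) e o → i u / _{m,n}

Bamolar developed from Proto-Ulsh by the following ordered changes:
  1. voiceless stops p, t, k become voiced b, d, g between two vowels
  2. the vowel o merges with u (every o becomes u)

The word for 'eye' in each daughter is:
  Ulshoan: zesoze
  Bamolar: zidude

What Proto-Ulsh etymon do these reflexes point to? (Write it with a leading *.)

Position 2: Ulshoan has e, Bamolar has i. Bamolar preserves i here (none of its changes turn any other segment into i), so the proto-segment is *i.
Position 3: Ulshoan has s, Bamolar has d. Taking the neighbouring segments as reconstructed: Ulshoan s could go back to *t or *s; Bamolar d could go back to *t or *d — the one source consistent with every daughter is *t.
Continuing position by position gives *zitode; check it forward:
Ulshoan: start from *zitode.
  rule 1 (vowel merger): zitode → zetode
  rule 2 (intervocalic lenition): zetode → zesoze
  rule 3: no change — zesoze
  rule 4: no change — zesoze
  ⇒ Ulshoan zesoze
Bamolar: start from *zitode.
  rule 1 (intervocalic voicing): zitode → zidode
  rule 2 (vowel merger): zidode → zidude
  ⇒ Bamolar zidude
No other proto-form is consistent with every reflex, so the reconstruction is *zitode.

*zitode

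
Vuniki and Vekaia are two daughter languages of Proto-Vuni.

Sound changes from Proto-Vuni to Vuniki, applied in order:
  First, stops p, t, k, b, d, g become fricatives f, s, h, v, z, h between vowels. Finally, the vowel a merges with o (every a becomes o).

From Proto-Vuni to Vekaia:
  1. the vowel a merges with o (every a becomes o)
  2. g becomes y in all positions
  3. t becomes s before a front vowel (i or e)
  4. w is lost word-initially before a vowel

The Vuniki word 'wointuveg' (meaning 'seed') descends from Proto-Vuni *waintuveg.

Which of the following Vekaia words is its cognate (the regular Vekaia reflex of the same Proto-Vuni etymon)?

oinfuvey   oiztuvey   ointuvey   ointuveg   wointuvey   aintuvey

Vekaia: *waintuveg > wointuveg > wointuvey > ointuvey  (by vowel merger, unconditioned shift, glide loss)
Among the options, 'ointuvey' alone shows every Vekaia change applied in order.

ointuvey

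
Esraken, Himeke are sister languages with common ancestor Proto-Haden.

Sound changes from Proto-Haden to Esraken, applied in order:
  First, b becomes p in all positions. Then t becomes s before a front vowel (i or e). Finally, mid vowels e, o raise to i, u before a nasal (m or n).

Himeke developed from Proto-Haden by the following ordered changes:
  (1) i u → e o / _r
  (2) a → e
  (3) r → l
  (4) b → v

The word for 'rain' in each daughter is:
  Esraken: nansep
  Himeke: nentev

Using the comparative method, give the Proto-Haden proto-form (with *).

Position 2: Esraken has a, Himeke has e. Esraken preserves a here (none of its changes turn any other segment into a), so the proto-segment is *a.
Position 4: Esraken has s, Himeke has t. Himeke preserves t here (none of its changes turn any other segment into t), so the proto-segment is *t.
This points to *nanteb. Verify forward in each daughter:
Esraken: start from *nanteb.
  rule 1 (unconditioned shift): nanteb → nantep
  rule 2 (palatalisation): nantep → nansep
  rule 3: no change — nansep
  ⇒ Esraken nansep
Himeke: *nanteb > nenteb > nentev  (by vowel merger, unconditioned shift)
No other proto-form is consistent with every reflex, so the reconstruction is *nanteb.

*nanteb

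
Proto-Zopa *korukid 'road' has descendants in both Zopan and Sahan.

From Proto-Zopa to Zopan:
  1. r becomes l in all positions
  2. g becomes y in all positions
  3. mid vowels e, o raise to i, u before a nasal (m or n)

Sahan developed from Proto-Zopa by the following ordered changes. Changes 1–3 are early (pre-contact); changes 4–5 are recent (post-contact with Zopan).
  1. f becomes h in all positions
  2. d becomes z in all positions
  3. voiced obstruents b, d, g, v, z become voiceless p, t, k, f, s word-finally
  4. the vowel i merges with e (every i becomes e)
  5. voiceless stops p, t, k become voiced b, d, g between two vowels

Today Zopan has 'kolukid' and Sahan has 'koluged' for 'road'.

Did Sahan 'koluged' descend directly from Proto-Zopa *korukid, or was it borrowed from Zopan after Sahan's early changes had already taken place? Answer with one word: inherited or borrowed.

If inherited, *korukid would pass through all of Sahan's changes:
Sahan: *korukid > korukiz > korukis > korukes > koruges  (by unconditioned shift, final devoicing, vowel merger, intervocalic voicing)
If borrowed from Zopan 'kolukid' after the early changes, it would undergo only the recent ones:
  rule 4 (vowel merger): kolukid → koluked
  rule 5 (intervocalic voicing): koluked → koluged
  ⇒ as a loan: koluged
Sahan 'koluged' matches the loan outcome 'koluged', not the inherited 'koruges' — it skipped the early Sahan changes, so it was borrowed from Zopan.

borrowed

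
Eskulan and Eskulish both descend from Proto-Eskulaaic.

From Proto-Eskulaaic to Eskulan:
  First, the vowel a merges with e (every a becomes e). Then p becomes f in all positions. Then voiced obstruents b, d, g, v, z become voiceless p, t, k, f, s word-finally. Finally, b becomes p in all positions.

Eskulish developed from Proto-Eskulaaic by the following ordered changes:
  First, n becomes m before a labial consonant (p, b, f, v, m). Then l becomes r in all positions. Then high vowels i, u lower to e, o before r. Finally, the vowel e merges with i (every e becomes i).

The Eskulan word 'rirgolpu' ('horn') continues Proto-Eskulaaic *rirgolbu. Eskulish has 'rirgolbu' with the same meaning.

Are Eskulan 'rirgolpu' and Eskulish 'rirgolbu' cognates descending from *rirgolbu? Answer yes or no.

no

Derive the expected Eskulish reflex of *rirgolbu:
Eskulish: start from *rirgolbu.
  rule 1: no change — rirgolbu
  rule 2 (unconditioned shift): rirgolbu → rirgorbu
  rule 3 (pre-rhotic lowering): rirgorbu → rergorbu
  rule 4 (vowel merger): rergorbu → rirgorbu
  ⇒ Eskulish rirgorbu
The regular Eskulish reflex would be 'rirgorbu', but the attested form is 'rirgolbu'. The correspondence is irregular, so they are not cognates (the Eskulish form has a different source).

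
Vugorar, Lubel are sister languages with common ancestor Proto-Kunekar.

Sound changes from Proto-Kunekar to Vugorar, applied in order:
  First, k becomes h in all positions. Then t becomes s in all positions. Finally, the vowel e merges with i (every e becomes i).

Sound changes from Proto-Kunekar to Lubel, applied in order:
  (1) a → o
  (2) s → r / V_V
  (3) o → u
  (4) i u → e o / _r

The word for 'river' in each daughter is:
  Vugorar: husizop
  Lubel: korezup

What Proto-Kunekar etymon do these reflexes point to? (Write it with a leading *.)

*kusezop

Position 2: Vugorar has u, Lubel has o. Vugorar preserves u here (none of its changes turn any other segment into u), so the proto-segment is *u.
Position 3: Vugorar has s, Lubel has r. Taking the neighbouring segments as reconstructed: Vugorar s could go back to *t or *s; Lubel r could go back to *s or *r — the one source consistent with every daughter is *s.
This points to *kusezop. Verify forward in each daughter:
Vugorar: start from *kusezop.
  rule 1 (unconditioned shift): kusezop → husezop
  rule 2: no change — husezop
  rule 3 (vowel merger): husezop → husizop
  ⇒ Vugorar husizop
Lubel: *kusezop > kurezop > kurezup > korezup  (by rhotacism, vowel merger, pre-rhotic lowering)
*kusezop is the unique common source.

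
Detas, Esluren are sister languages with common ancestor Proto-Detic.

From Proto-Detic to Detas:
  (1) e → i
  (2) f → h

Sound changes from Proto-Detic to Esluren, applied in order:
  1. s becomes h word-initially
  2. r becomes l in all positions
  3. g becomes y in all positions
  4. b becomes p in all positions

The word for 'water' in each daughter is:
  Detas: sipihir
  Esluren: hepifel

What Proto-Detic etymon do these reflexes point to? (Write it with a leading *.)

Position 2: Detas has i, Esluren has e. Esluren preserves e here (none of its changes turn any other segment into e), so the proto-segment is *e.
Position 1: Detas has s, Esluren has h. Detas preserves s here (none of its changes turn any other segment into s), so the proto-segment is *s.
Position 5: Detas has h, Esluren has f. Esluren preserves f here (none of its changes turn any other segment into f), so the proto-segment is *f.
Continuing position by position gives *sepifer; check it forward:
Detas: *sepifer
  sepifer → sipifir   [vowel merger]
  sipifir → sipihir   [unconditioned shift]
  giving Detas sipihir.
Esluren: *sepifer
  sepifer → hepifer   [debuccalisation]
  hepifer → hepifel   [unconditioned shift]
  hepifel (rule 3 does not apply)
  hepifel (rule 4 does not apply)
  giving Esluren hepifel.
Only *sepifer yields all of Detas sipihir, Esluren hepifel.

*sepifer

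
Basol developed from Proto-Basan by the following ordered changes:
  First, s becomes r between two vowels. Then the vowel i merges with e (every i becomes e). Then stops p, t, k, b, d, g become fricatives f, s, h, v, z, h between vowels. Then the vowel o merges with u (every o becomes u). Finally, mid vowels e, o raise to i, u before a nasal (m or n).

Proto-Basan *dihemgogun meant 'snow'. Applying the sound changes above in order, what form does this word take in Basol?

dehimguhun

Basol: *dihemgogun > dehemgogun > dehemgohun > dehemguhun > dehimguhun  (by vowel merger, intervocalic lenition, vowel merger, pre-nasal raising)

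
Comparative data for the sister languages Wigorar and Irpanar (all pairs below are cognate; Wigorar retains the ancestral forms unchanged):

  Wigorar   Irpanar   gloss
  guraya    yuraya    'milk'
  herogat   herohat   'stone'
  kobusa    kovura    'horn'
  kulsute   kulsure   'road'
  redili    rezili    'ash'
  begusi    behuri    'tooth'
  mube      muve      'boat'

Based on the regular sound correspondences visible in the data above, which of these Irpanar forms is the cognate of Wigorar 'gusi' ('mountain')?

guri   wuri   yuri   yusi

guraya ~ yuraya — Wigorar g corresponds to Irpanar y word-initially before a back vowel.
begusi ~ behuri — Wigorar s corresponds to Irpanar r between vowels (before a front vowel).
Applying these to Wigorar 'gusi':
  gusi → yusi   (g→y word-initially before a back vowel)
  yusi → yuri   (s→r between vowels (before a front vowel))
So the Irpanar cognate is 'yuri'.

yuri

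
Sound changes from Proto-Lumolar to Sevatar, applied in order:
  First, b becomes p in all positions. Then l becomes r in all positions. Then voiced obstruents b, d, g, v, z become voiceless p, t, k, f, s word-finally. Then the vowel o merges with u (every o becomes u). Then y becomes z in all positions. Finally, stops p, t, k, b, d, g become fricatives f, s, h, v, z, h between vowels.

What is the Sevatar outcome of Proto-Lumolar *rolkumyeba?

rurkumzefa

Sevatar: start from *rolkumyeba.
  rule 1 (unconditioned shift): rolkumyeba → rolkumyepa
  rule 2 (unconditioned shift): rolkumyepa → rorkumyepa
  rule 3: no change — rorkumyepa
  rule 4 (vowel merger): rorkumyepa → rurkumyepa
  rule 5 (unconditioned shift): rurkumyepa → rurkumzepa
  rule 6 (intervocalic lenition): rurkumzepa → rurkumzefa
  ⇒ Sevatar rurkumzefa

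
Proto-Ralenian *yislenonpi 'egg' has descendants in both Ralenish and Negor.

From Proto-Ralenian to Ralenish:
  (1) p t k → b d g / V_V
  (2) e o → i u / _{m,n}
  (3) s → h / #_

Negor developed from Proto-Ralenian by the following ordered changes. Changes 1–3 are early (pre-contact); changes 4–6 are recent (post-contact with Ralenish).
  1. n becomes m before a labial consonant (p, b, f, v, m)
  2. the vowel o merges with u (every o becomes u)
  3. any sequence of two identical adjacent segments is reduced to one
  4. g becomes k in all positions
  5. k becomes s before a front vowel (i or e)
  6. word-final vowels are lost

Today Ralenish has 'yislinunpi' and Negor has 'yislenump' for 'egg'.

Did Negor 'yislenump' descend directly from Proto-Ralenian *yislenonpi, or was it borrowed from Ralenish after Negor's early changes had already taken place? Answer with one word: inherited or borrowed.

inherited

If inherited, *yislenonpi would pass through all of Negor's changes:
Negor: start from *yislenonpi.
  rule 1 (nasal place assimilation): yislenonpi → yislenompi
  rule 2 (vowel merger): yislenompi → yislenumpi
  rule 3: no change — yislenumpi
  rule 4: no change — yislenumpi
  rule 5: no change — yislenumpi
  rule 6 (apocope): yislenumpi → yislenump
  ⇒ Negor yislenump
If borrowed from Ralenish 'yislinunpi' after the early changes, it would undergo only the recent ones:
  rule 4 (unconditioned shift): no change (yislinunpi)
  rule 5 (palatalisation): no change (yislinunpi)
  rule 6 (apocope): yislinunpi → yislinunp
  ⇒ as a loan: yislinunp
Negor 'yislenump' matches the inherited outcome exactly, so it is an inherited cognate, not a loan.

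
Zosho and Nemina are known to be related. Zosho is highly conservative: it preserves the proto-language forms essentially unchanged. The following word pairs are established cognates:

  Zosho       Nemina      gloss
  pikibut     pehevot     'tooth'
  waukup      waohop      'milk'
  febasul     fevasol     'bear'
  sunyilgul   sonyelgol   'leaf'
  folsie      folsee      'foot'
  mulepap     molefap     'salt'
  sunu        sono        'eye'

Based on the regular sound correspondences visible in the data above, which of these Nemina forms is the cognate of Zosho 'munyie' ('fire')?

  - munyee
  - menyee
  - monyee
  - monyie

sunyilgul ~ sonyelgol, sunu ~ sono — Zosho u corresponds to Nemina o after a consonant, before a nasal.
folsie ~ folsee — Zosho i corresponds to Nemina e after a consonant, before a front vowel.
Applying these to Zosho 'munyie':
  munyie → monyie   (u→o after a consonant, before a nasal)
  monyie → monyee   (i→e after a consonant, before a front vowel)
So the Nemina cognate is 'monyee'.

monyee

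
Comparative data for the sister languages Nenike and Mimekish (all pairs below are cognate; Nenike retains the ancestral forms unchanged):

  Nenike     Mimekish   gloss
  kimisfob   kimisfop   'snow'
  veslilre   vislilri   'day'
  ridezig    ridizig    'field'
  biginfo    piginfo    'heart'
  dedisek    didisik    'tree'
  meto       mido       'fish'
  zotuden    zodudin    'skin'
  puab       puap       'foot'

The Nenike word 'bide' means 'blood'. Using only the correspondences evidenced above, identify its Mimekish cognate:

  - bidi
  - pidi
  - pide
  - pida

biginfo ~ piginfo — Nenike b corresponds to Mimekish p word-initially before a front vowel.
veslilre ~ vislilri — Nenike e corresponds to Mimekish i word-finally.
Applying these to Nenike 'bide':
  bide → pide   (b→p word-initially before a front vowel)
  pide → pidi   (e→i word-finally)
So the Mimekish cognate is 'pidi'.

pidi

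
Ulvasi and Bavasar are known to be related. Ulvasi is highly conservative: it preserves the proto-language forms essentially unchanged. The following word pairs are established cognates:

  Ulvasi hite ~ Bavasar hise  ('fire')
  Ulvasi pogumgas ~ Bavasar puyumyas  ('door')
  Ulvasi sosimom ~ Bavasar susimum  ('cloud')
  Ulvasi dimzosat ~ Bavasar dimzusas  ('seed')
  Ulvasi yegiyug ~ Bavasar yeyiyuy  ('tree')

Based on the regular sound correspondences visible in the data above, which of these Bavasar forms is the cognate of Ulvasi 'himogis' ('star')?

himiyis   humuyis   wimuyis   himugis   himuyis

pogumgas ~ puyumyas, sosimom ~ susimum — Ulvasi o corresponds to Bavasar u after a consonant, before a consonant other than r, m, n, p, b, f, v.
yegiyug ~ yeyiyuy — Ulvasi g corresponds to Bavasar y between vowels (before a front vowel).
Applying these to Ulvasi 'himogis':
  himogis → himugis   (o→u after a consonant, before a consonant other than r, m, n, p, b, f, v)
  himugis → himuyis   (g→y between vowels (before a front vowel))
So the Bavasar cognate is 'himuyis'.

himuyis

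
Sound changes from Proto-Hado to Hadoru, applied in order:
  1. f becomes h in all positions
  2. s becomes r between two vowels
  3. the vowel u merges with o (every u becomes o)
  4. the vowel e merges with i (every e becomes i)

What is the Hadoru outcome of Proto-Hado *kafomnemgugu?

Hadoru: *kafomnemgugu > kahomnemgugu > kahomnemgogo > kahomnimgogo  (by unconditioned shift, vowel merger, vowel merger)

kahomnimgogo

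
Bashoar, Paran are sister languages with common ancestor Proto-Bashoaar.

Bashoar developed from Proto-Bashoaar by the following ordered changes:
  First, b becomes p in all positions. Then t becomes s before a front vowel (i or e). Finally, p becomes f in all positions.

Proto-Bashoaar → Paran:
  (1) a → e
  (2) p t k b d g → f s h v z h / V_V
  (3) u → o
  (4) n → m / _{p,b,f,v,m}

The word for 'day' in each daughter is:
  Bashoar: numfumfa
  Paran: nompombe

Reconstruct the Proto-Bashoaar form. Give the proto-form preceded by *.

Position 8: Bashoar has a, Paran has e. Bashoar preserves a here (none of its changes turn any other segment into a), so the proto-segment is *a.
Position 5: Bashoar has u, Paran has o. Bashoar preserves u here (none of its changes turn any other segment into u), so the proto-segment is *u.
Position 7: Bashoar has f, Paran has b. Paran preserves b here (none of its changes turn any other segment into b), so the proto-segment is *b.
Verify the candidate proto-form against each daughter:
Bashoar: *numpumba
  numpumba → numpumpa   [unconditioned shift]
  numpumpa (rule 2 does not apply)
  numpumpa → numfumfa   [unconditioned shift]
  giving Bashoar numfumfa.
Paran: *numpumba
  numpumba → numpumbe   [vowel merger]
  numpumbe (rule 2 does not apply)
  numpumbe → nompombe   [vowel merger]
  nompombe (rule 4 does not apply)
  giving Paran nompombe.
Only *numpumba yields all of Bashoar numfumfa, Paran nompombe.

*numpumba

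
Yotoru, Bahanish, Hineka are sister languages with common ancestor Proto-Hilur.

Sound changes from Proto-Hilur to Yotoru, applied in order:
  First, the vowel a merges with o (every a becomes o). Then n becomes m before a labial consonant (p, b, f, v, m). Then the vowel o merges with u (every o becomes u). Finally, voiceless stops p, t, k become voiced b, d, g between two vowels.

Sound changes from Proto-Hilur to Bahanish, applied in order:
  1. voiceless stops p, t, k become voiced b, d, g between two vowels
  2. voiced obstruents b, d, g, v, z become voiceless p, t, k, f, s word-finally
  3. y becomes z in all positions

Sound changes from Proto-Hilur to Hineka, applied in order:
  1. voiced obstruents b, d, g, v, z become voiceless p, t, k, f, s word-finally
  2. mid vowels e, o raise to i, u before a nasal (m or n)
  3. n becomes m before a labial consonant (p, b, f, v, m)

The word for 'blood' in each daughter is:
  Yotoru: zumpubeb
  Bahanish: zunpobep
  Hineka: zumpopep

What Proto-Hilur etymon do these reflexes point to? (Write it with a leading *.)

Position 6: Yotoru has b, Bahanish has b, Hineka has p. Taking the neighbouring segments as reconstructed: Yotoru b could go back to *p or *b; Bahanish b could go back to *p or *b; Hineka p can only go back to *p — the one source consistent with every daughter is *p.
Position 8: Yotoru has b, Bahanish has p, Hineka has p. Taking the neighbouring segments as reconstructed: Yotoru b can only go back to *b; Bahanish p could go back to *p or *b; Hineka p could go back to *p or *b — the one source consistent with every daughter is *b.
This points to *zunpopeb. Verify forward in each daughter:
Yotoru: *zunpopeb > zumpopeb > zumpupeb > zumpubeb  (by nasal place assimilation, vowel merger, intervocalic voicing)
Bahanish: *zunpopeb
  zunpopeb → zunpobeb   [intervocalic voicing]
  zunpobeb → zunpobep   [final devoicing]
  zunpobep (rule 3 does not apply)
  giving Bahanish zunpobep.
Hineka: *zunpopeb
  zunpopeb → zunpopep   [final devoicing]
  zunpopep (rule 2 does not apply)
  zunpopep → zumpopep   [nasal place assimilation]
  giving Hineka zumpopep.
No other proto-form is consistent with every reflex, so the reconstruction is *zunpopeb.

*zunpopeb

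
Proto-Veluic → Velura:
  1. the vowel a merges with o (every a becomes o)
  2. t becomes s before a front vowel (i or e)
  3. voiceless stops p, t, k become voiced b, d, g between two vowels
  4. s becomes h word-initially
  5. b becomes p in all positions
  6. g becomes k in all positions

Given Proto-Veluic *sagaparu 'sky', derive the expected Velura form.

hokoporu

Velura: *sagaparu > sogoporu > sogoboru > hogoboru > hogoporu > hokoporu  (by vowel merger, intervocalic voicing, debuccalisation, unconditioned shift, unconditioned shift)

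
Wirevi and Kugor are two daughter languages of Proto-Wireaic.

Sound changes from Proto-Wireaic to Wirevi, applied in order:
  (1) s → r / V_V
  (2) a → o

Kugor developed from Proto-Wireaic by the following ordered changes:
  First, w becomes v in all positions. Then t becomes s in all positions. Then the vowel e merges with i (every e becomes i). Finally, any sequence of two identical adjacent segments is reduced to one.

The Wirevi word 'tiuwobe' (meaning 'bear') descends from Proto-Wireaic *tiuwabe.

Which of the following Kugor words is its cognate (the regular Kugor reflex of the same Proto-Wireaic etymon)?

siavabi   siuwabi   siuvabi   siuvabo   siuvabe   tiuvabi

siuvabi

Kugor: start from *tiuwabe.
  rule 1 (unconditioned shift): tiuwabe → tiuvabe
  rule 2 (unconditioned shift): tiuvabe → siuvabe
  rule 3 (vowel merger): siuvabe → siuvabi
  rule 4: no change — siuvabi
  ⇒ Kugor siuvabi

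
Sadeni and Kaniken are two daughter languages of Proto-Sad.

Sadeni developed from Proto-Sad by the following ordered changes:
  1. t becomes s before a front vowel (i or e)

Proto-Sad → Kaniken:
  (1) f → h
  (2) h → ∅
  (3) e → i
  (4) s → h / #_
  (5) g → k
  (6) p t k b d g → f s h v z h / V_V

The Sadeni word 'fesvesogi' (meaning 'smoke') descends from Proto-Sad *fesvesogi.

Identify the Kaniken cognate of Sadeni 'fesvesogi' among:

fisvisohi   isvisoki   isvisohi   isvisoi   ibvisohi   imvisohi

Kaniken: *fesvesogi > hesvesogi > esvesogi > isvisogi > isvisoki > isvisohi  (by unconditioned shift, h-loss, vowel merger, unconditioned shift, intervocalic lenition)
Only 'isvisohi' matches the regular Kaniken development of *fesvesogi.

isvisohi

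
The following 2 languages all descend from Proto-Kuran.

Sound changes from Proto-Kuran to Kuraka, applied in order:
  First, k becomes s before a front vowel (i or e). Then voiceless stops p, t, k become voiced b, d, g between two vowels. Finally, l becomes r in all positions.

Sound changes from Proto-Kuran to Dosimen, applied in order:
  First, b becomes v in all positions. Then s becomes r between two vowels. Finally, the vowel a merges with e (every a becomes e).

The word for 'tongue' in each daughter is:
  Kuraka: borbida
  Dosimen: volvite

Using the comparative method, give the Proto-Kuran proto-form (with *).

Position 7: Kuraka has a, Dosimen has e. Kuraka preserves a here (none of its changes turn any other segment into a), so the proto-segment is *a.
Position 3: Kuraka has r, Dosimen has l. Dosimen preserves l here (none of its changes turn any other segment into l), so the proto-segment is *l.
Position 4: Kuraka has b, Dosimen has v. Taking the neighbouring segments as reconstructed: Kuraka b can only go back to *b; Dosimen v could go back to *b or *v — the one source consistent with every daughter is *b.
Verify the candidate proto-form against each daughter:
Kuraka: *bolbita > bolbida > borbida  (by intervocalic voicing, unconditioned shift)
Dosimen: *bolbita > volvita > volvite  (by unconditioned shift, vowel merger)
Only *bolbita yields all of Kuraka borbida, Dosimen volvite.

*bolbita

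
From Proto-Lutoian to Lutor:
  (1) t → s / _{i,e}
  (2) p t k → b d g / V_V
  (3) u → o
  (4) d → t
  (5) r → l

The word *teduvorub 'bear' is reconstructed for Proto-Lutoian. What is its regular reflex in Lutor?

setovolob

Lutor: *teduvorub > seduvorub > sedovorob > setovorob > setovolob  (by palatalisation, vowel merger, unconditioned shift, unconditioned shift)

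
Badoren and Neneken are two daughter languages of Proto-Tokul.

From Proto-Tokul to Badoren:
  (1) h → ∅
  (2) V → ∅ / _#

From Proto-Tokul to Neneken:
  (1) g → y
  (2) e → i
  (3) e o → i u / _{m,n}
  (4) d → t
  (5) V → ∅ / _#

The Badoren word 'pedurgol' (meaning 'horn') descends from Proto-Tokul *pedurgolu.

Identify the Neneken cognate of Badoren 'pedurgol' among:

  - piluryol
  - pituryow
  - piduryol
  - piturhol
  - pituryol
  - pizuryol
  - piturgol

pituryol

Neneken: *pedurgolu > peduryolu > piduryolu > pituryolu > pituryol  (by unconditioned shift, vowel merger, unconditioned shift, apocope)
The other candidates each miss or misapply at least one Neneken change.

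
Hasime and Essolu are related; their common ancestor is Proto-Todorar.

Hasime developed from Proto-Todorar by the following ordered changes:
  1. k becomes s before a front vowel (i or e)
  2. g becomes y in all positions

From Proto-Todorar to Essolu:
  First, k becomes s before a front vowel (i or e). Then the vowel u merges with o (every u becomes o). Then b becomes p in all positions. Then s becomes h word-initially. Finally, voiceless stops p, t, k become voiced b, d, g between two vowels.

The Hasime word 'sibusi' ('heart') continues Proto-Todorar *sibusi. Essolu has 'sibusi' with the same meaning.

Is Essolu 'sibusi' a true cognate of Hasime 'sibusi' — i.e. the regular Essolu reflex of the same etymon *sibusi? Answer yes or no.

no

Derive the expected Essolu reflex of *sibusi:
Essolu: *sibusi
  sibusi (rule 1 does not apply)
  sibusi → sibosi   [vowel merger]
  sibosi → siposi   [unconditioned shift]
  siposi → hiposi   [debuccalisation]
  hiposi → hibosi   [intervocalic voicing]
  giving Essolu hibosi.
The regular Essolu reflex would be 'hibosi', but the attested form is 'sibusi'. The correspondence is irregular, so they are not cognates (the Essolu form has a different source).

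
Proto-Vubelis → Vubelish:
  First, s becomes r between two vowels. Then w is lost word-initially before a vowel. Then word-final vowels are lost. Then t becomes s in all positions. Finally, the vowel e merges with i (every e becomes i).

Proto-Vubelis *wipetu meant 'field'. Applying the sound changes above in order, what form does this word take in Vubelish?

Vubelish: *wipetu
  wipetu (rule 1 does not apply)
  wipetu → ipetu   [glide loss]
  ipetu → ipet   [apocope]
  ipet → ipes   [unconditioned shift]
  ipes → ipis   [vowel merger]
  giving Vubelish ipis.

ipis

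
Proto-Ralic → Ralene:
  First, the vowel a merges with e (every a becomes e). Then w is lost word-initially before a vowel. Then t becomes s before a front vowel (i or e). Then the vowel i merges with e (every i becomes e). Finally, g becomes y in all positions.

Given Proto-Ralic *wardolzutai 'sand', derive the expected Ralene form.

erdolzusee

Ralene: *wardolzutai
  wardolzutai → werdolzutei   [vowel merger]
  werdolzutei → erdolzutei   [glide loss]
  erdolzutei → erdolzusei   [palatalisation]
  erdolzusei → erdolzusee   [vowel merger]
  erdolzusee (rule 5 does not apply)
  giving Ralene erdolzusee.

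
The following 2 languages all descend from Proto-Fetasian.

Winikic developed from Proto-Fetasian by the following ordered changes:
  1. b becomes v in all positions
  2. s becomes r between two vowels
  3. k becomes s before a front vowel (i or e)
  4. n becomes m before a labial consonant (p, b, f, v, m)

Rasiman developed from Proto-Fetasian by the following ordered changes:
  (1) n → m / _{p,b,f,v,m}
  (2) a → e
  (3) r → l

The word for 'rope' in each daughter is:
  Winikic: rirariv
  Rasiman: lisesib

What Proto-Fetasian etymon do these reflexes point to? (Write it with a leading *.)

Position 5: Winikic has r, Rasiman has s. Rasiman preserves s here (none of its changes turn any other segment into s), so the proto-segment is *s.
Position 4: Winikic has a, Rasiman has e. Winikic preserves a here (none of its changes turn any other segment into a), so the proto-segment is *a.
Continuing position by position gives *risasib; check it forward:
Winikic: start from *risasib.
  rule 1 (unconditioned shift): risasib → risasiv
  rule 2 (rhotacism): risasiv → rirariv
  rule 3: no change — rirariv
  rule 4: no change — rirariv
  ⇒ Winikic rirariv
Rasiman: start from *risasib.
  rule 1: no change — risasib
  rule 2 (vowel merger): risasib → risesib
  rule 3 (unconditioned shift): risesib → lisesib
  ⇒ Rasiman lisesib
Only *risasib yields all of Winikic rirariv, Rasiman lisesib.

*risasib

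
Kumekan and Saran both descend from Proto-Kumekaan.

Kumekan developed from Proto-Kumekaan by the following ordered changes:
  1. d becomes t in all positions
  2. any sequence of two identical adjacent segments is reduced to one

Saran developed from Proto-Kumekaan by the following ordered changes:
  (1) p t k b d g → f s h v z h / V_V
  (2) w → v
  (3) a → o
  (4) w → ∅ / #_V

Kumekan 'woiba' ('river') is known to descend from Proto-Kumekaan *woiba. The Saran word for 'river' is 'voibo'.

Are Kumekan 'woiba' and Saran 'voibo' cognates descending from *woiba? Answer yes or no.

Derive the expected Saran reflex of *woiba:
Saran: start from *woiba.
  rule 1 (intervocalic lenition): woiba → woiva
  rule 2 (unconditioned shift): woiva → voiva
  rule 3 (vowel merger): voiva → voivo
  rule 4: no change — voivo
  ⇒ Saran voivo
The regular Saran reflex would be 'voivo', but the attested form is 'voibo'. The correspondence is irregular, so they are not cognates (the Saran form has a different source).

no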